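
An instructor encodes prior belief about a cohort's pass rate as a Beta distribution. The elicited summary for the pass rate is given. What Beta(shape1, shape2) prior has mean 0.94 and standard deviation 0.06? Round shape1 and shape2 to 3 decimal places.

shape1 = 13.787, shape2 = 0.880

σ² = 0.06² = 0.0036.
With s = shape1+shape2, Var = μ(1−μ)/(s+1), so s+1 = (0.94×0.06)/0.0036 = 15.6667 and s = 14.6667.
shape1 = μs = 13.787, shape2 = (1−μ)s = 0.880.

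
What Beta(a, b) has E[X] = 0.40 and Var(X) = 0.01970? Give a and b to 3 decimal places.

Let s = a+b. The Beta variance is μ(1−μ)/(s+1).
So s+1 = μ(1−μ)/σ² = (0.40×0.60)/0.01970 = 0.2400/0.01970 = 12.1827, giving s = 11.1827.
Then a = μs = 0.40×11.1827 = 4.473 and b = (1−μ)s = 0.60×11.1827 = 6.710.

a = 4.473, b = 6.710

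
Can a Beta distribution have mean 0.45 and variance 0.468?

No

For any Beta, Var(X) < E[X]·(1−E[X]).
Here μ(1−μ) = 0.45×0.55 = 0.2475, and 0.468 ≥ 0.2475.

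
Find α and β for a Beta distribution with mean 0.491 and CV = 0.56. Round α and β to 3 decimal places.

α = 1.132, β = 1.174

Var = (CV·μ)² = (0.56×0.491)² = 0.075603.
α+β = μ(1−μ)/Var − 1 = 0.249919/0.075603 − 1 = 2.3057.
Thus α = 0.491·2.3057 = 1.132 and β = 0.509·2.3057 = 1.174.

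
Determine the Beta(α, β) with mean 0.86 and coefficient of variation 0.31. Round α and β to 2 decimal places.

σ = CV·μ = 0.31×0.86 = 0.26660, so σ² = 0.071076.
s+1 = μ(1−μ)/σ² = 0.1204/0.071076 = 1.6940, so s = α+β = 0.6940.
α = μs = 0.60, β = (1−μ)s = 0.10.

α = 0.60, β = 0.10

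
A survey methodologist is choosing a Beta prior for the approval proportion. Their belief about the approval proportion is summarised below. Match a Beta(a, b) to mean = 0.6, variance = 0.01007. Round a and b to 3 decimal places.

Let s = a+b. The Beta variance is μ(1−μ)/(s+1).
So s+1 = μ(1−μ)/σ² = (0.6×0.4)/0.01007 = 0.24/0.01007 = 23.8332, giving s = 22.8332.
Then a = μs = 0.6×22.8332 = 13.700 and b = (1−μ)s = 0.4×22.8332 = 9.133.

a = 13.700, b = 9.133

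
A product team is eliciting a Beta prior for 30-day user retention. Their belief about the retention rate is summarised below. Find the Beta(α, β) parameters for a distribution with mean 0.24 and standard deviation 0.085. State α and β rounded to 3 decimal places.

Variance = 0.085² = 0.007225. The moment-matching identity α+β = μ(1−μ)/Var − 1 gives
α+β = 0.1824/0.007225 − 1 = 24.2457, so α = μ·24.2457 = 5.819 and β = (1−μ)·24.2457 = 18.427.

α = 5.819, β = 18.427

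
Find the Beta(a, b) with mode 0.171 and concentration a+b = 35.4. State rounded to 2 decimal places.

a = 6.71, b = 28.69

Mode = (a−1)/(κ−2) with κ = a+b, so a−1 = 0.171·33.4 = 5.71.
a = 6.71; b = κ − a = 28.69.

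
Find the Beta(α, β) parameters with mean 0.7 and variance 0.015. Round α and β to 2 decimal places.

α = 9.10, β = 3.90

Let s = α+β. The Beta variance is μ(1−μ)/(s+1).
So s+1 = μ(1−μ)/σ² = (0.7×0.3)/0.015 = 0.21/0.015 = 14.0000, giving s = 13.0000.
Then α = μs = 0.7×13.0000 = 9.10 and β = (1−μ)s = 0.3×13.0000 = 3.90.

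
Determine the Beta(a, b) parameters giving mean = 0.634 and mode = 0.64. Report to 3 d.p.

a = 29.587, b = 17.080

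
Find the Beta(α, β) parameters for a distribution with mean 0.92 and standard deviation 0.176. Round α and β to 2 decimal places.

α = 1.27, β = 0.11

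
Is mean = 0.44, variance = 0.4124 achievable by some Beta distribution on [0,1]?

A Beta with mean μ has variance μ(1−μ)/(α+β+1) < μ(1−μ).
Here μ(1−μ) = 0.44×0.56 = 0.2464, and 0.4124 ≥ 0.2464.

No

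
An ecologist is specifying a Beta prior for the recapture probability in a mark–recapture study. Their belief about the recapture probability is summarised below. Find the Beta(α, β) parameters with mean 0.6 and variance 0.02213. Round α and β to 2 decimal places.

α = 5.91, β = 3.94

By moment matching, α+β = μ(1−μ)/σ² − 1 = (0.6·0.4)/0.02213 − 1 = 10.8450 − 1 = 9.8450.
Since α/(α+β) = μ, α = 0.6·9.8450 = 5.91 and β = 0.4·9.8450 = 3.94.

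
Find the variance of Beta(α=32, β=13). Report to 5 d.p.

0.00447

Var = αβ/[(α+β)²(α+β+1)] = (32×13)/(45²×46) = 416/93150 = 0.00447.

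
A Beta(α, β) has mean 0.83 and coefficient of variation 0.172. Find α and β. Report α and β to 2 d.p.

α = 4.92, β = 1.01

σ = CV·μ = 0.172×0.83 = 0.14276, so σ² = 0.020380.
s+1 = μ(1−μ)/σ² = 0.1411/0.020380 = 6.9233, so s = α+β = 5.9233.
α = μs = 4.92, β = (1−μ)s = 1.01.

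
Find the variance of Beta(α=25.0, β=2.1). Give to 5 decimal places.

μ = 25.0/27.1 = 0.922509; Var = μ(1−μ)/(α+β+1) = 0.0714860/28.1 = 0.00254.

0.00254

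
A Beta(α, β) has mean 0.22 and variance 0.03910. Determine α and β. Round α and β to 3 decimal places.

α = 0.746, β = 2.643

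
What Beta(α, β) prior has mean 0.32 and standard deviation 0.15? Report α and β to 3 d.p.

First σ² = 0.0225. Setting α = μn, β = (1−μ)n with n = α+β,
μ(1−μ)/(n+1) = 0.0225 ⇒ n+1 = 0.2176/0.0225 = 9.6711 ⇒ n = 8.6711.
Hence α = 0.32×8.6711 = 2.775, β = 0.68×8.6711 = 5.896.

α = 2.775, β = 5.896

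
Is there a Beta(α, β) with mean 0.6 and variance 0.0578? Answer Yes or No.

The Beta variance bound is σ² < μ(1−μ).
Here μ(1−μ) = 0.6×0.4 = 0.24, and 0.0578 < 0.24.

Yes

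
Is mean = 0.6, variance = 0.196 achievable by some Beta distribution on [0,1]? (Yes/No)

Yes

The Beta variance bound is σ² < μ(1−μ).
Here μ(1−μ) = 0.6×0.4 = 0.24, and 0.196 < 0.24.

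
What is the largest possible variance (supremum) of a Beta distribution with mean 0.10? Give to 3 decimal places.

For fixed mean μ the Beta variance is μ(1−μ)/(α+β+1), increasing as α+β decreases.
Its least upper bound (not attained) is μ(1−μ) = 0.10·0.90 = 0.090.

0.090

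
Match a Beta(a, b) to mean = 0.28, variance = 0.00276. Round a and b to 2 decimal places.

a = 20.17, b = 51.87

By moment matching, a+b = μ(1−μ)/σ² − 1 = (0.28·0.72)/0.00276 − 1 = 73.0435 − 1 = 72.0435.
Since a/(a+b) = μ, a = 0.28·72.0435 = 20.17 and b = 0.72·72.0435 = 51.87.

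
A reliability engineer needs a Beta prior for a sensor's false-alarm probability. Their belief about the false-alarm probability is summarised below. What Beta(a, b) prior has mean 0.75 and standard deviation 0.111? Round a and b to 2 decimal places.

a = 10.66, b = 3.55

First σ² = 0.012321. Setting a = μn, b = (1−μ)n with n = a+b,
μ(1−μ)/(n+1) = 0.012321 ⇒ n+1 = 0.1875/0.012321 = 15.2179 ⇒ n = 14.2179.
Hence a = 0.75×14.2179 = 10.66, b = 0.25×14.2179 = 3.55.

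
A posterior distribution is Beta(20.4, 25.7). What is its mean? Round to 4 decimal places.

0.4425

E[X] = α/(α+β) = 20.4/46.1 = 0.4425.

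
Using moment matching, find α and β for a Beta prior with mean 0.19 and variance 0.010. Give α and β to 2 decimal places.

Let s = α+β. The Beta variance is μ(1−μ)/(s+1).
So s+1 = μ(1−μ)/σ² = (0.19×0.81)/0.010 = 0.1539/0.010 = 15.3900, giving s = 14.3900.
Then α = μs = 0.19×14.3900 = 2.73 and β = (1−μ)s = 0.81×14.3900 = 11.66.

α = 2.73, β = 11.66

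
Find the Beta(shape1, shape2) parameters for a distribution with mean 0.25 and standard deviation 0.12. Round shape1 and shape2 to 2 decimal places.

Variance = 0.12² = 0.0144. The moment-matching identity shape1+shape2 = μ(1−μ)/Var − 1 gives
shape1+shape2 = 0.1875/0.0144 − 1 = 12.0208, so shape1 = μ·12.0208 = 3.01 and shape2 = (1−μ)·12.0208 = 9.02.

shape1 = 3.01, shape2 = 9.02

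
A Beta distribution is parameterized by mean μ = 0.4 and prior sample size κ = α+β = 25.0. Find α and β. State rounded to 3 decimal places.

α = 10.000, β = 15.000

Split κ in proportion μ : (1−μ): α = 0.4·25.0 = 10.000, β = 25.0 − 10.000 = 15.000.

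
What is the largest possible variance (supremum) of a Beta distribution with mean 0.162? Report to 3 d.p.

0.136

Var = μ(1−μ)/(α+β+1), which approaches μ(1−μ) as α+β → 0.
So the supremum is μ(1−μ) = 0.162×0.838 = 0.136.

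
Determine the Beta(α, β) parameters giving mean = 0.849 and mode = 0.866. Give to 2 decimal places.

Let s = α+β. Mean gives α = μs = 0.849s; mode gives (α−1)/(s−2) = 0.866.
Substituting: 0.849s − 1 = 0.866(s−2) = 0.866s − 1.732, so -0.017s = -0.732 and s = 43.0588.
Then α = 0.849×43.0588 = 36.56 and β = s−α = 6.50.

α = 36.56, β = 6.50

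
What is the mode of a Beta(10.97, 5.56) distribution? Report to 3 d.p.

The density x^(α−1)(1−x)^(β−1) is maximised at (α−1)/(α+β−2) = 9.97/14.53 = 0.686.

0.686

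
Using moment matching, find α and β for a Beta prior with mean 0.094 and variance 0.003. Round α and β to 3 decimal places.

By moment matching, α+β = μ(1−μ)/σ² − 1 = (0.094·0.906)/0.003 − 1 = 28.3880 − 1 = 27.3880.
Since α/(α+β) = μ, α = 0.094·27.3880 = 2.574 and β = 0.906·27.3880 = 24.814.

α = 2.574, β = 24.814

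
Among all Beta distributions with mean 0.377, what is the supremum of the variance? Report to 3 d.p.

For fixed mean μ the Beta variance is μ(1−μ)/(α+β+1), increasing as α+β decreases.
Its least upper bound (not attained) is μ(1−μ) = 0.377·0.623 = 0.235.

0.235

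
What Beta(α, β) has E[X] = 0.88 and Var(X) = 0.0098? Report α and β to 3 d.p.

Let s = α+β. The Beta variance is μ(1−μ)/(s+1).
So s+1 = μ(1−μ)/σ² = (0.88×0.12)/0.0098 = 0.1056/0.0098 = 10.7755, giving s = 9.7755.
Then α = μs = 0.88×9.7755 = 8.602 and β = (1−μ)s = 0.12×9.7755 = 1.173.

α = 8.602, β = 1.173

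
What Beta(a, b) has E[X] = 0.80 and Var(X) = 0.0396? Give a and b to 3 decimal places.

a = 2.432, b = 0.608

Write ν = a+b; then a = μν and Var = μ(1−μ)/(ν+1).
ν = μ(1−μ)/Var − 1 = 0.1600/0.0396 − 1 = 3.0404.
a = 0.80·3.0404 = 2.432, b = 0.20·3.0404 = 0.608.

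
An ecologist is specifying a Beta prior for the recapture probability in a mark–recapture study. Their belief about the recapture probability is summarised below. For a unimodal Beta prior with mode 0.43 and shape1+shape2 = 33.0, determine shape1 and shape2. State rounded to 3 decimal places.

Since the density peak of Beta(shape1,shape2) is at (shape1−1)/(shape1+shape2−2),
shape1 = 1 + 0.43(33.0−2) = 14.330 and shape2 = 33.0 − 14.330 = 18.670.

shape1 = 14.330, shape2 = 18.670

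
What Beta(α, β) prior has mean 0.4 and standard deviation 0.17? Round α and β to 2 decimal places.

Variance = 0.17² = 0.0289. The moment-matching identity α+β = μ(1−μ)/Var − 1 gives
α+β = 0.24/0.0289 − 1 = 7.3045, so α = μ·7.3045 = 2.92 and β = (1−μ)·7.3045 = 4.38.

α = 2.92, β = 4.38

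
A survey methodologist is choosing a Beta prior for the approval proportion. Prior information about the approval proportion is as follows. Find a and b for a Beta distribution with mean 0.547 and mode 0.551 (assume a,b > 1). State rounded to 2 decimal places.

a = 13.95, b = 11.55

With s = a+b: μ = a/s and mode = (a−1)/(s−2). Eliminating a = μs,
μs − 1 = m(s−2) ⇒ s(μ−m) = 1−2m ⇒ s = -0.102/-0.004 = 25.5000.
So a = μs = 13.95, b = (1−μ)s = 11.55.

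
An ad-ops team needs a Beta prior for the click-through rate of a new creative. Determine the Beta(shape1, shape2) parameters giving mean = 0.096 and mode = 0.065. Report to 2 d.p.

shape1 = 2.69, shape2 = 25.37

With s = shape1+shape2: μ = shape1/s and mode = (shape1−1)/(s−2). Eliminating shape1 = μs,
μs − 1 = m(s−2) ⇒ s(μ−m) = 1−2m ⇒ s = 0.870/0.031 = 28.0645.
So shape1 = μs = 2.69, shape2 = (1−μ)s = 25.37.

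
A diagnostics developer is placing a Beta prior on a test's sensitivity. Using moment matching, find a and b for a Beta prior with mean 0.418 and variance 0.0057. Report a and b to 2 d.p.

a = 17.42, b = 24.26

Let s = a+b. The Beta variance is μ(1−μ)/(s+1).
So s+1 = μ(1−μ)/σ² = (0.418×0.582)/0.0057 = 0.243276/0.0057 = 42.6800, giving s = 41.6800.
Then a = μs = 0.418×41.6800 = 17.42 and b = (1−μ)s = 0.582×41.6800 = 24.26.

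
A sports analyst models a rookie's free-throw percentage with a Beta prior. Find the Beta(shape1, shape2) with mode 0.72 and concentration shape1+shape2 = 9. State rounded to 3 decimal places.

shape1 = 6.040, shape2 = 2.960

Since the density peak of Beta(shape1,shape2) is at (shape1−1)/(shape1+shape2−2),
shape1 = 1 + 0.72(9−2) = 6.040 and shape2 = 9 − 6.040 = 2.960.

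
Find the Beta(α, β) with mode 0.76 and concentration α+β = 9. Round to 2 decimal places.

α = 6.32, β = 2.68

Mode = (α−1)/(κ−2) with κ = α+β, so α−1 = 0.76·7 = 5.32.
α = 6.32; β = κ − α = 2.68.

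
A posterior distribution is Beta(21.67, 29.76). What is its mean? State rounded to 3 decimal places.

0.421

E[X] = α/(α+β) = 21.67/51.43 = 0.421.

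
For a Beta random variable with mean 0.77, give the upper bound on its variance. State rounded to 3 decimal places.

Var = μ(1−μ)/(α+β+1), which approaches μ(1−μ) as α+β → 0.
So the supremum is μ(1−μ) = 0.77×0.23 = 0.177.

0.177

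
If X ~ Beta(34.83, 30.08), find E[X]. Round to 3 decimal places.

0.537

The Beta mean is α/(α+β) = 34.83/(34.83+30.08) = 0.537.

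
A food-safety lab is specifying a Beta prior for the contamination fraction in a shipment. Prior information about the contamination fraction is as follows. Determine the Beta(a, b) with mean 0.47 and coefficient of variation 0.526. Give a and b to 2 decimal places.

a = 1.45, b = 1.63

σ = CV·μ = 0.526×0.47 = 0.24722, so σ² = 0.061118.
s+1 = μ(1−μ)/σ² = 0.2491/0.061118 = 4.0757, so s = a+b = 3.0757.
a = μs = 1.45, b = (1−μ)s = 1.63.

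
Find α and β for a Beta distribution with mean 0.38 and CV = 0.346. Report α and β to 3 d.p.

σ = CV·μ = 0.346×0.38 = 0.13148, so σ² = 0.017287.
s+1 = μ(1−μ)/σ² = 0.2356/0.017287 = 13.6287, so s = α+β = 12.6287.
α = μs = 4.799, β = (1−μ)s = 7.830.

α = 4.799, β = 7.830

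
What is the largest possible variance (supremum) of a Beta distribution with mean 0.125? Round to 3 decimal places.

0.109

For fixed mean μ the Beta variance is μ(1−μ)/(α+β+1), increasing as α+β decreases.
Its least upper bound (not attained) is μ(1−μ) = 0.125·0.875 = 0.109.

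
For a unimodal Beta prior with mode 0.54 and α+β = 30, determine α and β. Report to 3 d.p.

α = 16.120, β = 13.880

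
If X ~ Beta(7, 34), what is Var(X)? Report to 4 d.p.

0.0034

Var = αβ/[(α+β)²(α+β+1)] = (7×34)/(41²×42) = 238/70602 = 0.0034.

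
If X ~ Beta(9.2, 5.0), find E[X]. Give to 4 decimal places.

0.6479

E[X] = α/(α+β) = 9.2/14.2 = 0.6479.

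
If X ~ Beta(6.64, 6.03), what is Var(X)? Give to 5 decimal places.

0.01825

α+β = 12.67 and αβ = 40.0392, so Var = αβ/[(α+β)²(α+β+1)] = 40.0392/2194.430063 = 0.01825.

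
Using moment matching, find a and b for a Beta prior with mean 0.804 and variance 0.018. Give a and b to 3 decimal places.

a = 6.235, b = 1.520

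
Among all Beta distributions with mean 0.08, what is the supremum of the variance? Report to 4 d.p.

0.0736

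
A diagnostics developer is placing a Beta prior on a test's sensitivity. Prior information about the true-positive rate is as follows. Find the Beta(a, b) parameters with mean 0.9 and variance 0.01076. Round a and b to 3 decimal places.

Let s = a+b. The Beta variance is μ(1−μ)/(s+1).
So s+1 = μ(1−μ)/σ² = (0.9×0.1)/0.01076 = 0.09/0.01076 = 8.3643, giving s = 7.3643.
Then a = μs = 0.9×7.3643 = 6.628 and b = (1−μ)s = 0.1×7.3643 = 0.736.

a = 6.628, b = 0.736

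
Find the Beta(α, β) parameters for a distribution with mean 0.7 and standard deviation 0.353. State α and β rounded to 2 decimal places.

Variance = 0.353² = 0.124609. The moment-matching identity α+β = μ(1−μ)/Var − 1 gives
α+β = 0.21/0.124609 − 1 = 0.6853, so α = μ·0.6853 = 0.48 and β = (1−μ)·0.6853 = 0.21.

α = 0.48, β = 0.21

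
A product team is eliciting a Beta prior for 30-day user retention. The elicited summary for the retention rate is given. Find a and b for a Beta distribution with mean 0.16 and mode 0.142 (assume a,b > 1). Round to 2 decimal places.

Let s = a+b. Mean gives a = μs = 0.16s; mode gives (a−1)/(s−2) = 0.142.
Substituting: 0.16s − 1 = 0.142(s−2) = 0.142s − 0.284, so 0.018s = 0.716 and s = 39.7778.
Then a = 0.16×39.7778 = 6.36 and b = s−a = 33.41.

a = 6.36, b = 33.41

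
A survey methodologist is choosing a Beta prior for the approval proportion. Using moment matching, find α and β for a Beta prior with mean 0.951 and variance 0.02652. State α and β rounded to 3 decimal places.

α = 0.720, β = 0.037

Write ν = α+β; then α = μν and Var = μ(1−μ)/(ν+1).
ν = μ(1−μ)/Var − 1 = 0.046599/0.02652 − 1 = 0.7571.
α = 0.951·0.7571 = 0.720, β = 0.049·0.7571 = 0.037.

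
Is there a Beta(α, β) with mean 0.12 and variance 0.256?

No

The Beta variance bound is σ² < μ(1−μ).
Here μ(1−μ) = 0.12×0.88 = 0.1056, and 0.256 ≥ 0.1056.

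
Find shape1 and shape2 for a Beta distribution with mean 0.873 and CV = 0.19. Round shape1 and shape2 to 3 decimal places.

shape1 = 2.645, shape2 = 0.385

σ = CV·μ = 0.19×0.873 = 0.16587, so σ² = 0.027513.
s+1 = μ(1−μ)/σ² = 0.110871/0.027513 = 4.0298, so s = shape1+shape2 = 3.0298.
shape1 = μs = 2.645, shape2 = (1−μ)s = 0.385.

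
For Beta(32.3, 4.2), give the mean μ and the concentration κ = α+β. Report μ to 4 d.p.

μ = 0.8849, κ = 36.5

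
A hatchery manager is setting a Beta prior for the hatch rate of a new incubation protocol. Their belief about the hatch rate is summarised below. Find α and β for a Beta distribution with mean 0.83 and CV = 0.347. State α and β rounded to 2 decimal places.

α = 0.58, β = 0.12

σ = CV·μ = 0.347×0.83 = 0.28801, so σ² = 0.082950.
s+1 = μ(1−μ)/σ² = 0.1411/0.082950 = 1.7010, so s = α+β = 0.7010.
α = μs = 0.58, β = (1−μ)s = 0.12.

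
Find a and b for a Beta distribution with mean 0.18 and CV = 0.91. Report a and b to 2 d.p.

a = 0.81, b = 3.69

Var = (CV·μ)² = (0.91×0.18)² = 0.026830.
a+b = μ(1−μ)/Var − 1 = 0.1476/0.026830 − 1 = 4.5012.
Thus a = 0.18·4.5012 = 0.81 and b = 0.82·4.5012 = 3.69.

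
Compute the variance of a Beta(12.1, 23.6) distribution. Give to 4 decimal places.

Var = αβ/[(α+β)²(α+β+1)] = (12.1×23.6)/(35.7²×36.7) = 285.56/46773.783 = 0.0061.

0.0061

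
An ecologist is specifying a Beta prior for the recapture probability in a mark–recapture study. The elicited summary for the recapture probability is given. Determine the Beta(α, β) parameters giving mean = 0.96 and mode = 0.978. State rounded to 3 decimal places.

α = 50.987, β = 2.124

With s = α+β: μ = α/s and mode = (α−1)/(s−2). Eliminating α = μs,
μs − 1 = m(s−2) ⇒ s(μ−m) = 1−2m ⇒ s = -0.956/-0.018 = 53.1111.
So α = μs = 50.987, β = (1−μ)s = 2.124.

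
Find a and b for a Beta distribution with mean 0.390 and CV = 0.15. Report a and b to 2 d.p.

Var = (CV·μ)² = (0.15×0.390)² = 0.003422.
a+b = μ(1−μ)/Var − 1 = 0.237900/0.003422 − 1 = 68.5157.
Thus a = 0.390·68.5157 = 26.72 and b = 0.610·68.5157 = 41.79.

a = 26.72, b = 41.79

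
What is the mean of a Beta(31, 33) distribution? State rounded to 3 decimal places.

E[X] = α/(α+β) = 31/64 = 0.484.

0.484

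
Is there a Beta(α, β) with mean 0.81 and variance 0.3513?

A Beta with mean μ has variance μ(1−μ)/(α+β+1) < μ(1−μ).
Here μ(1−μ) = 0.81×0.19 = 0.1539, and 0.3513 ≥ 0.1539.

No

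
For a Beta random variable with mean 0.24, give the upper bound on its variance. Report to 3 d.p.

0.182

Var = μ(1−μ)/(α+β+1), which approaches μ(1−μ) as α+β → 0.
So the supremum is μ(1−μ) = 0.24×0.76 = 0.182.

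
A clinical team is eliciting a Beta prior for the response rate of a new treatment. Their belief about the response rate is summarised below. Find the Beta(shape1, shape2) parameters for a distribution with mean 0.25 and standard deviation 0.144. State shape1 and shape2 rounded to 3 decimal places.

shape1 = 2.011, shape2 = 6.032

σ² = 0.144² = 0.020736.
With s = shape1+shape2, Var = μ(1−μ)/(s+1), so s+1 = (0.25×0.75)/0.020736 = 9.0422 and s = 8.0422.
shape1 = μs = 2.011, shape2 = (1−μ)s = 6.032.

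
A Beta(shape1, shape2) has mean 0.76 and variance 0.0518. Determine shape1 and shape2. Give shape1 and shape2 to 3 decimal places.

Write ν = shape1+shape2; then shape1 = μν and Var = μ(1−μ)/(ν+1).
ν = μ(1−μ)/Var − 1 = 0.1824/0.0518 − 1 = 2.5212.
shape1 = 0.76·2.5212 = 1.916, shape2 = 0.24·2.5212 = 0.605.

shape1 = 1.916, shape2 = 0.605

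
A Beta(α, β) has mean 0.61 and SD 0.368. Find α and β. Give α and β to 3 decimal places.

α = 0.462, β = 0.295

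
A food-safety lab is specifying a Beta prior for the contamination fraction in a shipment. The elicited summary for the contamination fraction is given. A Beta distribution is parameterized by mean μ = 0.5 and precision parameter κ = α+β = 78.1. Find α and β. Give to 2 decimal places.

α = 39.05, β = 39.05

Split κ in proportion μ : (1−μ): α = 0.5·78.1 = 39.05, β = 78.1 − 39.05 = 39.05.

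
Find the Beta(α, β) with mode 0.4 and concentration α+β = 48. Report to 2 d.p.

Since the density peak of Beta(α,β) is at (α−1)/(α+β−2),
α = 1 + 0.4(48−2) = 19.40 and β = 48 − 19.40 = 28.60.

α = 19.40, β = 28.60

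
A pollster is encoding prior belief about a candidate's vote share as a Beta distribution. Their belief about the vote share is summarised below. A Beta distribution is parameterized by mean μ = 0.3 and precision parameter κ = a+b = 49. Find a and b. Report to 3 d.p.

Split κ in proportion μ : (1−μ): a = 0.3·49 = 14.700, b = 49 − 14.700 = 34.300.

a = 14.700, b = 34.300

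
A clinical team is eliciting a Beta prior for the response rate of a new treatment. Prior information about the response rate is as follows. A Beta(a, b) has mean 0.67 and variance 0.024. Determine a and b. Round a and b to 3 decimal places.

Write ν = a+b; then a = μν and Var = μ(1−μ)/(ν+1).
ν = μ(1−μ)/Var − 1 = 0.2211/0.024 − 1 = 8.2125.
a = 0.67·8.2125 = 5.502, b = 0.33·8.2125 = 2.710.

a = 5.502, b = 2.710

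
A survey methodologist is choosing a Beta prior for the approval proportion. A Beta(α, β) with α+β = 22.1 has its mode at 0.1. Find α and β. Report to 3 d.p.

α = 3.010, β = 19.090

Since the density peak of Beta(α,β) is at (α−1)/(α+β−2),
α = 1 + 0.1(22.1−2) = 3.010 and β = 22.1 − 3.010 = 19.090.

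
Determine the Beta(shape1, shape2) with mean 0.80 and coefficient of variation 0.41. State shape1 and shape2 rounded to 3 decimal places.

Var = (CV·μ)² = (0.41×0.80)² = 0.107584.
shape1+shape2 = μ(1−μ)/Var − 1 = 0.1600/0.107584 − 1 = 0.4872.
Thus shape1 = 0.80·0.4872 = 0.390 and shape2 = 0.20·0.4872 = 0.097.

shape1 = 0.390, shape2 = 0.097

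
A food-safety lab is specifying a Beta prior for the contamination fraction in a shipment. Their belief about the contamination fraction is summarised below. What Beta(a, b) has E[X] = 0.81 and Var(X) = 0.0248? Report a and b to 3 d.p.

Write ν = a+b; then a = μν and Var = μ(1−μ)/(ν+1).
ν = μ(1−μ)/Var − 1 = 0.1539/0.0248 − 1 = 5.2056.
a = 0.81·5.2056 = 4.217, b = 0.19·5.2056 = 0.989.

a = 4.217, b = 0.989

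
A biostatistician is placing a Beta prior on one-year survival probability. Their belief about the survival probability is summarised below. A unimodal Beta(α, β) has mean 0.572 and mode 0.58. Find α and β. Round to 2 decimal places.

α = 11.44, β = 8.56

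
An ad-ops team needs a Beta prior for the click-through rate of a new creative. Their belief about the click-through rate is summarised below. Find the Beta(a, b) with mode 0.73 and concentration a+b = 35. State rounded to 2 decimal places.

Since the density peak of Beta(a,b) is at (a−1)/(a+b−2),
a = 1 + 0.73(35−2) = 25.09 and b = 35 − 25.09 = 9.91.

a = 25.09, b = 9.91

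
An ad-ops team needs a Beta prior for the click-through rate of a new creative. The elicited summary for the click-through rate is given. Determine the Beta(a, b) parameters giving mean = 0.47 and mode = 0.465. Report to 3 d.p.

a = 6.580, b = 7.420

Let s = a+b. Mean gives a = μs = 0.47s; mode gives (a−1)/(s−2) = 0.465.
Substituting: 0.47s − 1 = 0.465(s−2) = 0.465s − 0.930, so 0.005s = 0.070 and s = 14.0000.
Then a = 0.47×14.0000 = 6.580 and b = s−a = 7.420.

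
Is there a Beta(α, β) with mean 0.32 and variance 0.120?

Yes

A Beta with mean μ has variance μ(1−μ)/(α+β+1) < μ(1−μ).
Here μ(1−μ) = 0.32×0.68 = 0.2176, and 0.120 < 0.2176.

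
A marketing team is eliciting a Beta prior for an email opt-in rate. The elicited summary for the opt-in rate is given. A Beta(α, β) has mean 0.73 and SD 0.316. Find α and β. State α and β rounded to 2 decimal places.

Variance = 0.316² = 0.099856. The moment-matching identity α+β = μ(1−μ)/Var − 1 gives
α+β = 0.1971/0.099856 − 1 = 0.9738, so α = μ·0.9738 = 0.71 and β = (1−μ)·0.9738 = 0.26.

α = 0.71, β = 0.26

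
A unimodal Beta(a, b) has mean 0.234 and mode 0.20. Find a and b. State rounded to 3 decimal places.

a = 4.129, b = 13.518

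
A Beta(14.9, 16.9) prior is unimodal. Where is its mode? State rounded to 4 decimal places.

0.4664

With α,β > 1, mode = (α−1)/(α+β−2) = 13.9/29.8 = 0.4664.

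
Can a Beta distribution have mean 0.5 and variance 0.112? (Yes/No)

Yes

A Beta with mean μ has variance μ(1−μ)/(α+β+1) < μ(1−μ).
Here μ(1−μ) = 0.5×0.5 = 0.25, and 0.112 < 0.25.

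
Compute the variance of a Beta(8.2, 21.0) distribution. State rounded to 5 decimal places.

0.00669

Var = αβ/[(α+β)²(α+β+1)] = (8.2×21.0)/(29.2²×30.2) = 172.20/25749.728 = 0.00669.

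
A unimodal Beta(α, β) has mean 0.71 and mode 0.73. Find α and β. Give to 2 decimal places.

α = 16.33, β = 6.67

Let s = α+β. Mean gives α = μs = 0.71s; mode gives (α−1)/(s−2) = 0.73.
Substituting: 0.71s − 1 = 0.73(s−2) = 0.73s − 1.46, so -0.02s = -0.46 and s = 23.0000.
Then α = 0.71×23.0000 = 16.33 and β = s−α = 6.67.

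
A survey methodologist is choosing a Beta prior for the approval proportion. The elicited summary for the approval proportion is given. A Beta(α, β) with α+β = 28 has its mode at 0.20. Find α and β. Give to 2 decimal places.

α = 6.20, β = 21.80

Mode = (α−1)/(κ−2) with κ = α+β, so α−1 = 0.20·26 = 5.20.
α = 6.20; β = κ − α = 21.80.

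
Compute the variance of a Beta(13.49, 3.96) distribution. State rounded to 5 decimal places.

0.00951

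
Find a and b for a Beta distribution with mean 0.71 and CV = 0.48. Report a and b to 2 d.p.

Var = (CV·μ)² = (0.48×0.71)² = 0.116145.
a+b = μ(1−μ)/Var − 1 = 0.2059/0.116145 − 1 = 0.7728.
Thus a = 0.71·0.7728 = 0.55 and b = 0.29·0.7728 = 0.22.

a = 0.55, b = 0.22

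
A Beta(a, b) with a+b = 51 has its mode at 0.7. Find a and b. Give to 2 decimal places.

For a,b>1 the mode is (a−1)/(a+b−2), so a = mode·(κ−2)+1 = 0.7×49+1 = 35.30.
And b = (1−mode)·(κ−2)+1 = 0.3×49+1 = 15.70.

a = 35.30, b = 15.70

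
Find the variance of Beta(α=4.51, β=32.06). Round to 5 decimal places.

0.00288

μ = 4.51/36.57 = 0.123325; Var = μ(1−μ)/(α+β+1) = 0.1081160/37.57 = 0.00288.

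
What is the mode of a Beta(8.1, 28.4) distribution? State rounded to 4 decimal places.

0.2058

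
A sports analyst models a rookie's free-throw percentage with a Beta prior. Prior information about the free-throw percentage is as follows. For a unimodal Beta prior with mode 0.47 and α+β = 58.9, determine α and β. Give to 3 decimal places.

Since the density peak of Beta(α,β) is at (α−1)/(α+β−2),
α = 1 + 0.47(58.9−2) = 27.743 and β = 58.9 − 27.743 = 31.157.

α = 27.743, β = 31.157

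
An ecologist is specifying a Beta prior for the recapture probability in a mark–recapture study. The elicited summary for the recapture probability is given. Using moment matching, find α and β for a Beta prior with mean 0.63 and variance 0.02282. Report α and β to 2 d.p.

Let s = α+β. The Beta variance is μ(1−μ)/(s+1).
So s+1 = μ(1−μ)/σ² = (0.63×0.37)/0.02282 = 0.2331/0.02282 = 10.2147, giving s = 9.2147.
Then α = μs = 0.63×9.2147 = 5.81 and β = (1−μ)s = 0.37×9.2147 = 3.41.

α = 5.81, β = 3.41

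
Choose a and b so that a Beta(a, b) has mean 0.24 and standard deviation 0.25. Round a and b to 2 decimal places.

a = 0.46, b = 1.46

Variance = 0.25² = 0.0625. The moment-matching identity a+b = μ(1−μ)/Var − 1 gives
a+b = 0.1824/0.0625 − 1 = 1.9184, so a = μ·1.9184 = 0.46 and b = (1−μ)·1.9184 = 1.46.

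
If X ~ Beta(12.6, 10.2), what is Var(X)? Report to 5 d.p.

0.01039

μ = 12.6/22.8 = 0.552632; Var = μ(1−μ)/(α+β+1) = 0.2472299/23.8 = 0.01039.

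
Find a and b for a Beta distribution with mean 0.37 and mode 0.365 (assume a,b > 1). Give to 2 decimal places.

a = 19.98, b = 34.02

Let s = a+b. Mean gives a = μs = 0.37s; mode gives (a−1)/(s−2) = 0.365.
Substituting: 0.37s − 1 = 0.365(s−2) = 0.365s − 0.730, so 0.005s = 0.270 and s = 54.0000.
Then a = 0.37×54.0000 = 19.98 and b = s−a = 34.02.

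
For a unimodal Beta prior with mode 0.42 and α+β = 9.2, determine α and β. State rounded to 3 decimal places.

Since the density peak of Beta(α,β) is at (α−1)/(α+β−2),
α = 1 + 0.42(9.2−2) = 4.024 and β = 9.2 − 4.024 = 5.176.

α = 4.024, β = 5.176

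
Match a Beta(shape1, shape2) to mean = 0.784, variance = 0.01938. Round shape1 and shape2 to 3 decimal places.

shape1 = 6.067, shape2 = 1.671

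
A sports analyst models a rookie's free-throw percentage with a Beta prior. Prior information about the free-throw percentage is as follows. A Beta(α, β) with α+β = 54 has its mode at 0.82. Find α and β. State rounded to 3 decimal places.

For α,β>1 the mode is (α−1)/(α+β−2), so α = mode·(κ−2)+1 = 0.82×52+1 = 43.640.
And β = (1−mode)·(κ−2)+1 = 0.18×52+1 = 10.360.

α = 43.640, β = 10.360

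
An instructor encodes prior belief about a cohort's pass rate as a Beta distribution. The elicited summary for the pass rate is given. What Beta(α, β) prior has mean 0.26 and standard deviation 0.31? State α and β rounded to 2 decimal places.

α = 0.26, β = 0.74

Variance = 0.31² = 0.0961. The moment-matching identity α+β = μ(1−μ)/Var − 1 gives
α+β = 0.1924/0.0961 − 1 = 1.0021, so α = μ·1.0021 = 0.26 and β = (1−μ)·1.0021 = 0.74.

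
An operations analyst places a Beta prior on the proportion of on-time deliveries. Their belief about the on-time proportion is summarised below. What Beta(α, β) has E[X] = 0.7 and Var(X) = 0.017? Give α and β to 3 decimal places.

Let s = α+β. The Beta variance is μ(1−μ)/(s+1).
So s+1 = μ(1−μ)/σ² = (0.7×0.3)/0.017 = 0.21/0.017 = 12.3529, giving s = 11.3529.
Then α = μs = 0.7×11.3529 = 7.947 and β = (1−μ)s = 0.3×11.3529 = 3.406.

α = 7.947, β = 3.406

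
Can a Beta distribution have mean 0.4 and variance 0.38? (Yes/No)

No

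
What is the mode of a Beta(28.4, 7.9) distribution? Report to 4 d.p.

With α,β > 1, mode = (α−1)/(α+β−2) = 27.4/34.3 = 0.7988.

0.7988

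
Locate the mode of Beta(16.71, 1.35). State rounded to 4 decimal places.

The density x^(α−1)(1−x)^(β−1) is maximised at (α−1)/(α+β−2) = 15.71/16.06 = 0.9782.

0.9782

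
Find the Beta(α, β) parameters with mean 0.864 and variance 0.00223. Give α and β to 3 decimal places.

By moment matching, α+β = μ(1−μ)/σ² − 1 = (0.864·0.136)/0.00223 − 1 = 52.6924 − 1 = 51.6924.
Since α/(α+β) = μ, α = 0.864·51.6924 = 44.662 and β = 0.136·51.6924 = 7.030.

α = 44.662, β = 7.030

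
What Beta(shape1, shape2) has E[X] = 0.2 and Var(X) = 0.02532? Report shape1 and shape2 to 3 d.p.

Let s = shape1+shape2. The Beta variance is μ(1−μ)/(s+1).
So s+1 = μ(1−μ)/σ² = (0.2×0.8)/0.02532 = 0.16/0.02532 = 6.3191, giving s = 5.3191.
Then shape1 = μs = 0.2×5.3191 = 1.064 and shape2 = (1−μ)s = 0.8×5.3191 = 4.255.

shape1 = 1.064, shape2 = 4.255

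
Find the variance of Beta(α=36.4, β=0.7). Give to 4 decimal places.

μ = 36.4/37.1 = 0.981132; Var = μ(1−μ)/(α+β+1) = 0.0185119/38.1 = 0.0005.

0.0005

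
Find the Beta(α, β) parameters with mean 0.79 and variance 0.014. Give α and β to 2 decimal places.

α = 8.57, β = 2.28

By moment matching, α+β = μ(1−μ)/σ² − 1 = (0.79·0.21)/0.014 − 1 = 11.8500 − 1 = 10.8500.
Since α/(α+β) = μ, α = 0.79·10.8500 = 8.57 and β = 0.21·10.8500 = 2.28.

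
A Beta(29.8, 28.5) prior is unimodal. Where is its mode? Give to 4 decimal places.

0.5115

With α,β > 1, mode = (α−1)/(α+β−2) = 28.8/56.3 = 0.5115.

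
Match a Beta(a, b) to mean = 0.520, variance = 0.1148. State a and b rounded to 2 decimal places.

a = 0.61, b = 0.56

Let s = a+b. The Beta variance is μ(1−μ)/(s+1).
So s+1 = μ(1−μ)/σ² = (0.520×0.480)/0.1148 = 0.249600/0.1148 = 2.1742, giving s = 1.1742.
Then a = μs = 0.520×1.1742 = 0.61 and b = (1−μ)s = 0.480×1.1742 = 0.56.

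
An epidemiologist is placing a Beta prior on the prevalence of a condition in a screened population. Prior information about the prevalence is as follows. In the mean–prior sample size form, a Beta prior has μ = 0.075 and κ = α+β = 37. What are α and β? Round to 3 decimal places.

α = 2.775, β = 34.225

Split κ in proportion μ : (1−μ): α = 0.075·37 = 2.775, β = 37 − 2.775 = 34.225.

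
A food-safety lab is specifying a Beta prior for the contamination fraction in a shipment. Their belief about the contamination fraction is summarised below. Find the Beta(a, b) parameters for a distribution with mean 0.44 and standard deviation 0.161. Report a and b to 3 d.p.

a = 3.743, b = 4.763

First σ² = 0.025921. Setting a = μn, b = (1−μ)n with n = a+b,
μ(1−μ)/(n+1) = 0.025921 ⇒ n+1 = 0.2464/0.025921 = 9.5058 ⇒ n = 8.5058.
Hence a = 0.44×8.5058 = 3.743, b = 0.56×8.5058 = 4.763.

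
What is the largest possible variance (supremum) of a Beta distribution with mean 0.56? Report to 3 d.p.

0.246

Var = μ(1−μ)/(α+β+1), which approaches μ(1−μ) as α+β → 0.
So the supremum is μ(1−μ) = 0.56×0.44 = 0.246.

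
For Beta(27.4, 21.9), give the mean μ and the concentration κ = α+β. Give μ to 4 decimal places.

μ = 0.5558, κ = 49.3

κ = α+β = 27.4+21.9 = 49.3; μ = α/κ = 27.4/49.3 = 0.5558.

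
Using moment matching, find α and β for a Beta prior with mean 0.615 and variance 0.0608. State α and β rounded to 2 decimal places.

Write ν = α+β; then α = μν and Var = μ(1−μ)/(ν+1).
ν = μ(1−μ)/Var − 1 = 0.236775/0.0608 − 1 = 2.8943.
α = 0.615·2.8943 = 1.78, β = 0.385·2.8943 = 1.11.

α = 1.78, β = 1.11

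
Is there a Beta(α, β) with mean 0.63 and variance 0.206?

Yes

For any Beta, Var(X) < E[X]·(1−E[X]).
Here μ(1−μ) = 0.63×0.37 = 0.2331, and 0.206 < 0.2331.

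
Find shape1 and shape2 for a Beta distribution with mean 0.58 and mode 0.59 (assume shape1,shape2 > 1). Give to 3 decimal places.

shape1 = 10.440, shape2 = 7.560

Let s = shape1+shape2. Mean gives shape1 = μs = 0.58s; mode gives (shape1−1)/(s−2) = 0.59.
Substituting: 0.58s − 1 = 0.59(s−2) = 0.59s − 1.18, so -0.01s = -0.18 and s = 18.0000.
Then shape1 = 0.58×18.0000 = 10.440 and shape2 = s−shape1 = 7.560.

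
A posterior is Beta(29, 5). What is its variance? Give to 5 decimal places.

0.00358

Var = αβ/[(α+β)²(α+β+1)] = (29×5)/(34²×35) = 145/40460 = 0.00358.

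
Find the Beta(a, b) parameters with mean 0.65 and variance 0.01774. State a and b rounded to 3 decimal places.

a = 7.686, b = 4.138

Write ν = a+b; then a = μν and Var = μ(1−μ)/(ν+1).
ν = μ(1−μ)/Var − 1 = 0.2275/0.01774 − 1 = 11.8241.
a = 0.65·11.8241 = 7.686, b = 0.35·11.8241 = 4.138.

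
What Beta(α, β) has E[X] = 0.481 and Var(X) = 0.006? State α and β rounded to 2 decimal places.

α = 19.53, β = 21.07

Write ν = α+β; then α = μν and Var = μ(1−μ)/(ν+1).
ν = μ(1−μ)/Var − 1 = 0.249639/0.006 − 1 = 40.6065.
α = 0.481·40.6065 = 19.53, β = 0.519·40.6065 = 21.07.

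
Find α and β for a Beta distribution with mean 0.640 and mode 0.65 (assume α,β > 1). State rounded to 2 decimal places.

α = 19.20, β = 10.80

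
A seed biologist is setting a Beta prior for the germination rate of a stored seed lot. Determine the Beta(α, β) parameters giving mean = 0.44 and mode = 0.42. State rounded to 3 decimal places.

α = 3.520, β = 4.480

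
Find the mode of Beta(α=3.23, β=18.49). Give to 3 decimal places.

The density x^(α−1)(1−x)^(β−1) is maximised at (α−1)/(α+β−2) = 2.23/19.72 = 0.113.

0.113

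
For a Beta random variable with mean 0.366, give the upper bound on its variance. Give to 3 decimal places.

0.232

Var = μ(1−μ)/(α+β+1), which approaches μ(1−μ) as α+β → 0.
So the supremum is μ(1−μ) = 0.366×0.634 = 0.232.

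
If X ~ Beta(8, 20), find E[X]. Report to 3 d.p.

The Beta mean is α/(α+β) = 8/(8+20) = 0.286.

0.286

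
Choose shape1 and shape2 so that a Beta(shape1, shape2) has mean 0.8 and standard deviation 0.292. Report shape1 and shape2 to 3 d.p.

Variance = 0.292² = 0.085264. The moment-matching identity shape1+shape2 = μ(1−μ)/Var − 1 gives
shape1+shape2 = 0.16/0.085264 − 1 = 0.8765, so shape1 = μ·0.8765 = 0.701 and shape2 = (1−μ)·0.8765 = 0.175.

shape1 = 0.701, shape2 = 0.175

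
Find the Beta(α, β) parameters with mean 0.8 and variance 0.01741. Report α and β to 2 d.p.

Let s = α+β. The Beta variance is μ(1−μ)/(s+1).
So s+1 = μ(1−μ)/σ² = (0.8×0.2)/0.01741 = 0.16/0.01741 = 9.1901, giving s = 8.1901.
Then α = μs = 0.8×8.1901 = 6.55 and β = (1−μ)s = 0.2×8.1901 = 1.64.

α = 6.55, β = 1.64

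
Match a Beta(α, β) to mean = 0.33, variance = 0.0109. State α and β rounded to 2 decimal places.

α = 6.36, β = 12.92

By moment matching, α+β = μ(1−μ)/σ² − 1 = (0.33·0.67)/0.0109 − 1 = 20.2844 − 1 = 19.2844.
Since α/(α+β) = μ, α = 0.33·19.2844 = 6.36 and β = 0.67·19.2844 = 12.92.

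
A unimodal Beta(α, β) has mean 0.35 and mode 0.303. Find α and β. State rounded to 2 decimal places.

α = 2.93, β = 5.45

With s = α+β: μ = α/s and mode = (α−1)/(s−2). Eliminating α = μs,
μs − 1 = m(s−2) ⇒ s(μ−m) = 1−2m ⇒ s = 0.394/0.047 = 8.3830.
So α = μs = 2.93, β = (1−μ)s = 5.45.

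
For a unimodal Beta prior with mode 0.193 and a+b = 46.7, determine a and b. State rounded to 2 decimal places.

Mode = (a−1)/(κ−2) with κ = a+b, so a−1 = 0.193·44.7 = 8.63.
a = 9.63; b = κ − a = 37.07.

a = 9.63, b = 37.07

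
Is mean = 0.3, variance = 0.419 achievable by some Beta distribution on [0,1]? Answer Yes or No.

A Beta with mean μ has variance μ(1−μ)/(α+β+1) < μ(1−μ).
Here μ(1−μ) = 0.3×0.7 = 0.21, and 0.419 ≥ 0.21.

No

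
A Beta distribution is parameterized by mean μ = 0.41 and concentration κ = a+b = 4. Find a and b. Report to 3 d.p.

a = 1.640, b = 2.360

Split κ in proportion μ : (1−μ): a = 0.41·4 = 1.640, b = 4 − 1.640 = 2.360.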